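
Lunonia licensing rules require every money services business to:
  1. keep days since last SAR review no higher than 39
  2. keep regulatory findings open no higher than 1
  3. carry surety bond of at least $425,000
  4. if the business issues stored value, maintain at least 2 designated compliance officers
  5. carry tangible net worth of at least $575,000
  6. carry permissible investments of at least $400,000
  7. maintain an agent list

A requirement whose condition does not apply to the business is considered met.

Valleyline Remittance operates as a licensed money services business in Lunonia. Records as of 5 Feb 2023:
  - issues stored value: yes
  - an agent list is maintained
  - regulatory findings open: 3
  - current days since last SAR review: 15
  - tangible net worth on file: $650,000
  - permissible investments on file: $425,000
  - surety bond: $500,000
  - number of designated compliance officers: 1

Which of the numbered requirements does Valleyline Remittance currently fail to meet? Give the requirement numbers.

1. days since last SAR review 15 ≤ 39 → met
2. regulatory findings open 3 > 1 → not met
3. surety bond $500,000 ≥ $425,000 → met
4. condition 'issues stored value' holds; designated compliance officers 1 < 2 → not met
5. tangible net worth $650,000 ≥ $575,000 → met
6. permissible investments $425,000 ≥ $400,000 → met
7. agent list present → met
Not met: 2, 4

2, 4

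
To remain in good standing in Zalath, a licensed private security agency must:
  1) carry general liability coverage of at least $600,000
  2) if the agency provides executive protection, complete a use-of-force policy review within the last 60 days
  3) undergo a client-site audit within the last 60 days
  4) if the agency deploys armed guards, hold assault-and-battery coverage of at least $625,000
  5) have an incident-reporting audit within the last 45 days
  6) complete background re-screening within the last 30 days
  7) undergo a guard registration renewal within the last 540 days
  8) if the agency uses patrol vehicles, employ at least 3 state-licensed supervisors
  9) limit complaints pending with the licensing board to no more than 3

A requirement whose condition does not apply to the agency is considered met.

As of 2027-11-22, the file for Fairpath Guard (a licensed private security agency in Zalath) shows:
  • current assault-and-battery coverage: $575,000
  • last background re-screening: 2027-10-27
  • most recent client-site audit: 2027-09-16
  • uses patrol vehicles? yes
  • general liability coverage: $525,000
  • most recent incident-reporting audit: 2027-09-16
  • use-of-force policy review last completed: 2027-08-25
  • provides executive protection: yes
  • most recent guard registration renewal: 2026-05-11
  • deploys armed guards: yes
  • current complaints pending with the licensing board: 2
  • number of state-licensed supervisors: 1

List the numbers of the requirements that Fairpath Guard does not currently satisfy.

1, 2, 3, 4, 5, 7, 8

1. general liability coverage $525,000 < $600,000 → not met
2. condition 'provides executive protection' holds; use-of-force policy review 89 days ago vs limit 60 → not met
3. client-site audit 67 days ago vs limit 60 → not met
4. condition 'deploys armed guards' holds; assault-and-battery coverage $575,000 < $625,000 → not met
5. incident-reporting audit 67 days ago vs limit 45 → not met
6. background re-screening 26 days ago vs limit 30 → met
7. guard registration renewal 560 days ago vs limit 540 → not met
8. condition 'uses patrol vehicles' holds; state-licensed supervisors 1 < 3 → not met
9. complaints pending with the licensing board 2 ≤ 3 → met
Not met: 1, 2, 3, 4, 5, 7, 8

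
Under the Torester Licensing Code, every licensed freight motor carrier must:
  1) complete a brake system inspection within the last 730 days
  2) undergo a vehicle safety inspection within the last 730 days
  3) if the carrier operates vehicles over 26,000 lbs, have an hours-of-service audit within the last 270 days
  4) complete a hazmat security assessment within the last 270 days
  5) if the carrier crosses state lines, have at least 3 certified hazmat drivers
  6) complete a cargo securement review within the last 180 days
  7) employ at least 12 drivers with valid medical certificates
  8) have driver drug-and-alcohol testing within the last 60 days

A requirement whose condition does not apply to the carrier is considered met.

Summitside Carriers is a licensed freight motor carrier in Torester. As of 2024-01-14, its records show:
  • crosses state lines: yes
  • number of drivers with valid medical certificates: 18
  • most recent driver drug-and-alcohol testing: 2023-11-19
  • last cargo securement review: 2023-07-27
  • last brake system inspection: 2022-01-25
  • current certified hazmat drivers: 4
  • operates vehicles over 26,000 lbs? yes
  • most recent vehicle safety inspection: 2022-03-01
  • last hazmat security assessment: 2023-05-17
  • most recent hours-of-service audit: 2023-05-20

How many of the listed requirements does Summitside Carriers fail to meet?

1. brake system inspection 719 days ago vs limit 730 → met
2. vehicle safety inspection 684 days ago vs limit 730 → met
3. condition 'operates vehicles over 26,000 lbs' holds; hours-of-service audit 239 days ago vs limit 270 → met
4. hazmat security assessment 242 days ago vs limit 270 → met
5. condition 'crosses state lines' holds; certified hazmat drivers 4 ≥ 3 → met
6. cargo securement review 171 days ago vs limit 180 → met
7. drivers with valid medical certificates 18 ≥ 12 → met
8. driver drug-and-alcohol testing 56 days ago vs limit 60 → met
Not met: 0 of 8

0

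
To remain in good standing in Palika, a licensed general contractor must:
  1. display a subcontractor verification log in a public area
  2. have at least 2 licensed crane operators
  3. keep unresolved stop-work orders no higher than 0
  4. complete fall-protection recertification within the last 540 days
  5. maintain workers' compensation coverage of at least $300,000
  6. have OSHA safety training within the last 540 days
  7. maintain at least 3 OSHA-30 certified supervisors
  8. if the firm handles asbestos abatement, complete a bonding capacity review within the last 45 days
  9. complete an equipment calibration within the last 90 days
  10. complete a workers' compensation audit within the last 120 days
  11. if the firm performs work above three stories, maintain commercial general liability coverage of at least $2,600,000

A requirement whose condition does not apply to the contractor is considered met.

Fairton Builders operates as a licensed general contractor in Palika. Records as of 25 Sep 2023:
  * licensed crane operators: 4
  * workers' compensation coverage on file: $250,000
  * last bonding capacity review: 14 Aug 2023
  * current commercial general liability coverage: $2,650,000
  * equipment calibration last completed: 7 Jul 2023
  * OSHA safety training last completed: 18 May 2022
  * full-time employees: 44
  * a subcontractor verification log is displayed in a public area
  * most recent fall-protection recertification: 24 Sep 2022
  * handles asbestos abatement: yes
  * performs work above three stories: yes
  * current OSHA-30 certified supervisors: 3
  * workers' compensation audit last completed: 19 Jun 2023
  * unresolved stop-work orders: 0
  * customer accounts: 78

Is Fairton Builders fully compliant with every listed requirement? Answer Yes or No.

No

1. subcontractor verification log present → met
2. licensed crane operators 4 ≥ 2 → met
3. unresolved stop-work orders 0 ≤ 0 → met
4. fall-protection recertification 366 days ago vs limit 540 → met
5. workers' compensation coverage $250,000 < $300,000 → not met
6. OSHA safety training 495 days ago vs limit 540 → met
7. OSHA-30 certified supervisors 3 ≥ 3 → met
8. condition 'handles asbestos abatement' holds; bonding capacity review 42 days ago vs limit 45 → met
9. equipment calibration 80 days ago vs limit 90 → met
10. workers' compensation audit 98 days ago vs limit 120 → met
11. condition 'performs work above three stories' holds; commercial general liability coverage $2,650,000 ≥ $2,600,000 → met
Not met: 5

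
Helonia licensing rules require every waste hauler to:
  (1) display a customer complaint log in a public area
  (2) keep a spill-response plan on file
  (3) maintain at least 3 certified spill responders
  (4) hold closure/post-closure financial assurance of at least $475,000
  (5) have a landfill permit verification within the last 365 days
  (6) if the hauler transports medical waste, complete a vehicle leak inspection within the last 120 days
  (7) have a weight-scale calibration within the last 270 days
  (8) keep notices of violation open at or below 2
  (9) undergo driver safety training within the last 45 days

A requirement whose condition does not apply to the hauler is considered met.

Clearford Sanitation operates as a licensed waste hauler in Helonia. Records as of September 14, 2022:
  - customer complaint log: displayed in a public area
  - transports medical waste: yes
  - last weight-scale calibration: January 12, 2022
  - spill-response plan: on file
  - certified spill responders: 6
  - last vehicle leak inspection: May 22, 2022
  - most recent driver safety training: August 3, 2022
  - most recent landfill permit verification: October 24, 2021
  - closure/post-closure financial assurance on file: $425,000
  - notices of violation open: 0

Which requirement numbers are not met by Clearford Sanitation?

4

1. customer complaint log present → met
2. spill-response plan present → met
3. certified spill responders 6 ≥ 3 → met
4. closure/post-closure financial assurance $425,000 < $475,000 → not met
5. landfill permit verification 325 days ago vs limit 365 → met
6. condition 'transports medical waste' holds; vehicle leak inspection 115 days ago vs limit 120 → met
7. weight-scale calibration 245 days ago vs limit 270 → met
8. notices of violation open 0 ≤ 2 → met
9. driver safety training 42 days ago vs limit 45 → met
Not met: 4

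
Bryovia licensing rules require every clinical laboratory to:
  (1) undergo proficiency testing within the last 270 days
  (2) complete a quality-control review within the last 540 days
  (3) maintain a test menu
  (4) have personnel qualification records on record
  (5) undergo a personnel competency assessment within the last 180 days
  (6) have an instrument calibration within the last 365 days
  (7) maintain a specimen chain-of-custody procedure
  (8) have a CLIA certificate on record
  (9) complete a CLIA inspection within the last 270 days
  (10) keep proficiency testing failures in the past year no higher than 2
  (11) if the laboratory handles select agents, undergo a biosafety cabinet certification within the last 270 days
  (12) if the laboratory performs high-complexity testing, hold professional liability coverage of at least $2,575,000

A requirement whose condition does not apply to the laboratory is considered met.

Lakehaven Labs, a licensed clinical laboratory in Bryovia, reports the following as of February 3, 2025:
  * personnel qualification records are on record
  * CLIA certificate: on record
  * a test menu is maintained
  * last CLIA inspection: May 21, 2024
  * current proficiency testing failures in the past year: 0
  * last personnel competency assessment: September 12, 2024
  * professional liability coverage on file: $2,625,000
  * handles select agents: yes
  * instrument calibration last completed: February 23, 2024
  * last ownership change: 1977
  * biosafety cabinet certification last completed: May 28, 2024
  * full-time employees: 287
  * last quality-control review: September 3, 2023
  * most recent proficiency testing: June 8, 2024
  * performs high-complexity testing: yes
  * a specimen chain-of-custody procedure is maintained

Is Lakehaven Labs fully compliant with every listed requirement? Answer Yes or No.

1. proficiency testing 240 days ago vs limit 270 → met
2. quality-control review 519 days ago vs limit 540 → met
3. test menu present → met
4. personnel qualification records present → met
5. personnel competency assessment 144 days ago vs limit 180 → met
6. instrument calibration 346 days ago vs limit 365 → met
7. specimen chain-of-custody procedure present → met
8. CLIA certificate present → met
9. CLIA inspection 258 days ago vs limit 270 → met
10. proficiency testing failures in the past year 0 ≤ 2 → met
11. condition 'handles select agents' holds; biosafety cabinet certification 251 days ago vs limit 270 → met
12. condition 'performs high-complexity testing' holds; professional liability coverage $2,625,000 ≥ $2,575,000 → met
All met.

Yes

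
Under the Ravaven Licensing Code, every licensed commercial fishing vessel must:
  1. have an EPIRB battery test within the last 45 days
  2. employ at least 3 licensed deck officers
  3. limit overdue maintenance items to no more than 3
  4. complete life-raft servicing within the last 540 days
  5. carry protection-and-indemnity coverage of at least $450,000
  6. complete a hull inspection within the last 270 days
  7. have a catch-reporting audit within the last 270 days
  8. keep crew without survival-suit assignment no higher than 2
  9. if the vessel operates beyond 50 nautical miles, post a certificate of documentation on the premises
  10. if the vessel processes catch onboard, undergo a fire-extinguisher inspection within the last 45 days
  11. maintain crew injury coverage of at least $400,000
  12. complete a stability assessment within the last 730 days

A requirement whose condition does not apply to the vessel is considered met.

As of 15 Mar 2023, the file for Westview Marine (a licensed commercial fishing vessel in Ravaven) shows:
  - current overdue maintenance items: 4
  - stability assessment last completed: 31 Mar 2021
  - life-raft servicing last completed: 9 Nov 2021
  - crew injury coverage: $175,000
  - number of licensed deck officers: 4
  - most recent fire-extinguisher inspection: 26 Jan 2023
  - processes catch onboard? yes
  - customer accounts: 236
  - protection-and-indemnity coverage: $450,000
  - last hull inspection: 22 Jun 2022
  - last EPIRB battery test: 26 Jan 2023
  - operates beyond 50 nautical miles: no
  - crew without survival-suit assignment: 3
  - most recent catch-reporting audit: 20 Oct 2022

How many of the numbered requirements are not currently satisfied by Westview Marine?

1. EPIRB battery test 48 days ago vs limit 45 → not met
2. licensed deck officers 4 ≥ 3 → met
3. overdue maintenance items 4 > 3 → not met
4. life-raft servicing 491 days ago vs limit 540 → met
5. protection-and-indemnity coverage $450,000 ≥ $450,000 → met
6. hull inspection 266 days ago vs limit 270 → met
7. catch-reporting audit 146 days ago vs limit 270 → met
8. crew without survival-suit assignment 3 > 2 → not met
9. condition 'operates beyond 50 nautical miles' does not hold → requirement n/a → met
10. condition 'processes catch onboard' holds; fire-extinguisher inspection 48 days ago vs limit 45 → not met
11. crew injury coverage $175,000 < $400,000 → not met
12. stability assessment 714 days ago vs limit 730 → met
Not met: 5 of 12

5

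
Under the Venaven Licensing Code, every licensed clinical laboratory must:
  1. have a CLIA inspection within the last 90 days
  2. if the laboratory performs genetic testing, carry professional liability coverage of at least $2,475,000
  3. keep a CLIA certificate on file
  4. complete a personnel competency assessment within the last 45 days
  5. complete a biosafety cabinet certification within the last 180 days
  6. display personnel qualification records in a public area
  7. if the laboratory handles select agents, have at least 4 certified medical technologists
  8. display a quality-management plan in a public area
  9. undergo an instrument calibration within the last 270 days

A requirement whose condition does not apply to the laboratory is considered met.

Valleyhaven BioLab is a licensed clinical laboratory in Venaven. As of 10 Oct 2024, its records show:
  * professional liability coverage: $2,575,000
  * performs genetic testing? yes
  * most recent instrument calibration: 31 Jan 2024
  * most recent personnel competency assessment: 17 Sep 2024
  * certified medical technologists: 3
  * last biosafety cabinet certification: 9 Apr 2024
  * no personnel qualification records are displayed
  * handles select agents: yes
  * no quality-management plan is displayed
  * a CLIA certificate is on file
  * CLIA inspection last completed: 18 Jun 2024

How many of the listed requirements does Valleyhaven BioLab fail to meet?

5

1. CLIA inspection 114 days ago vs limit 90 → not met
2. condition 'performs genetic testing' holds; professional liability coverage $2,575,000 ≥ $2,475,000 → met
3. CLIA certificate present → met
4. personnel competency assessment 23 days ago vs limit 45 → met
5. biosafety cabinet certification 184 days ago vs limit 180 → not met
6. personnel qualification records absent → not met
7. condition 'handles select agents' holds; certified medical technologists 3 < 4 → not met
8. quality-management plan absent → not met
9. instrument calibration 253 days ago vs limit 270 → met
Not met: 5 of 9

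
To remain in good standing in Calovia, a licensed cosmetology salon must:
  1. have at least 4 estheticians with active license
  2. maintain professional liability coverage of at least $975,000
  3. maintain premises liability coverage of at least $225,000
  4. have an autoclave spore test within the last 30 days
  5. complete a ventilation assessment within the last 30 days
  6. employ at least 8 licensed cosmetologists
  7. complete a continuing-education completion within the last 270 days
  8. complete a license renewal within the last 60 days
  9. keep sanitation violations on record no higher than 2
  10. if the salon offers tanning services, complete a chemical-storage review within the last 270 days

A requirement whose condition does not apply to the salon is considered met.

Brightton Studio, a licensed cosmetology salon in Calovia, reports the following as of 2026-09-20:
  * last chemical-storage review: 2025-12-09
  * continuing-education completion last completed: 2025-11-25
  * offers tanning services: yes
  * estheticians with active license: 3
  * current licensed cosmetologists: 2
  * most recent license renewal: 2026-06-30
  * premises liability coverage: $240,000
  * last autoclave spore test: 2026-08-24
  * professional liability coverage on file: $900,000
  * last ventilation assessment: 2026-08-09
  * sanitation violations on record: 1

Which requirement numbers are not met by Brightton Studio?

1. estheticians with active license 3 < 4 → not met
2. professional liability coverage $900,000 < $975,000 → not met
3. premises liability coverage $240,000 ≥ $225,000 → met
4. autoclave spore test 27 days ago vs limit 30 → met
5. ventilation assessment 42 days ago vs limit 30 → not met
6. licensed cosmetologists 2 < 8 → not met
7. continuing-education completion 299 days ago vs limit 270 → not met
8. license renewal 82 days ago vs limit 60 → not met
9. sanitation violations on record 1 ≤ 2 → met
10. condition 'offers tanning services' holds; chemical-storage review 285 days ago vs limit 270 → not met
Not met: 1, 2, 5, 6, 7, 8, 10

1, 2, 5, 6, 7, 8, 10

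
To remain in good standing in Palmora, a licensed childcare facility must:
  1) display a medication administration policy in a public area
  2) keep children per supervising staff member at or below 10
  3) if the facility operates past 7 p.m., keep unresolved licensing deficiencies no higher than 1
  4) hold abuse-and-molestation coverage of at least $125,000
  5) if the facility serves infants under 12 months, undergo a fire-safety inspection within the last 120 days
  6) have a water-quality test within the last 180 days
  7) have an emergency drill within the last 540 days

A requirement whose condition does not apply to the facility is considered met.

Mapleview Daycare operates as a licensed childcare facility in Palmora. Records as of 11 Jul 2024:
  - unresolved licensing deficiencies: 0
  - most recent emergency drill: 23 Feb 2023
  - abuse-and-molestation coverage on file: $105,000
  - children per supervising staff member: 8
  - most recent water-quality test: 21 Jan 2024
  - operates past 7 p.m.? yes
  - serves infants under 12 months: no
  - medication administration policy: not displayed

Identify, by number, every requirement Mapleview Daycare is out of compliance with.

1. medication administration policy absent → not met
2. children per supervising staff member 8 ≤ 10 → met
3. condition 'operates past 7 p.m.' holds; unresolved licensing deficiencies 0 ≤ 1 → met
4. abuse-and-molestation coverage $105,000 < $125,000 → not met
5. condition 'serves infants under 12 months' does not hold → requirement n/a → met
6. water-quality test 172 days ago vs limit 180 → met
7. emergency drill 504 days ago vs limit 540 → met
Not met: 1, 4

1, 4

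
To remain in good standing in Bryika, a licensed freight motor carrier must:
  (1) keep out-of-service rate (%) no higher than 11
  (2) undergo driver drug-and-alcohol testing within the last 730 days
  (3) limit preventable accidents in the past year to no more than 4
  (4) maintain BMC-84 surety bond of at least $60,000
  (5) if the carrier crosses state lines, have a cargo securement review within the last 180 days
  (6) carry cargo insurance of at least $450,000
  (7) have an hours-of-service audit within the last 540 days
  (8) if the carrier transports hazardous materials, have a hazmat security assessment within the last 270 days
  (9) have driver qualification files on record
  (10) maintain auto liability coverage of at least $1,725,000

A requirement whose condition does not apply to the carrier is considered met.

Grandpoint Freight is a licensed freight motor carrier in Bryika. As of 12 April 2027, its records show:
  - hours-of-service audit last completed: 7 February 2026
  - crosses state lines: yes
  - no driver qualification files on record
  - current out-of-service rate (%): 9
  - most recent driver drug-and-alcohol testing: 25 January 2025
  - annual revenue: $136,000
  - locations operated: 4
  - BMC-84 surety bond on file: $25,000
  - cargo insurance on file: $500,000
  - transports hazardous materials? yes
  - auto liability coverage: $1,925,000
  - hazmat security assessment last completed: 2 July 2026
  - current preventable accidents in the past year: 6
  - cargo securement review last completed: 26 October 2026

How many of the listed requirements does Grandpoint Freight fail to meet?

1. out-of-service rate (%) 9 ≤ 11 → met
2. driver drug-and-alcohol testing 807 days ago vs limit 730 → not met
3. preventable accidents in the past year 6 > 4 → not met
4. BMC-84 surety bond $25,000 < $60,000 → not met
5. condition 'crosses state lines' holds; cargo securement review 168 days ago vs limit 180 → met
6. cargo insurance $500,000 ≥ $450,000 → met
7. hours-of-service audit 429 days ago vs limit 540 → met
8. condition 'transports hazardous materials' holds; hazmat security assessment 284 days ago vs limit 270 → not met
9. driver qualification files absent → not met
10. auto liability coverage $1,925,000 ≥ $1,725,000 → met
Not met: 5 of 10

5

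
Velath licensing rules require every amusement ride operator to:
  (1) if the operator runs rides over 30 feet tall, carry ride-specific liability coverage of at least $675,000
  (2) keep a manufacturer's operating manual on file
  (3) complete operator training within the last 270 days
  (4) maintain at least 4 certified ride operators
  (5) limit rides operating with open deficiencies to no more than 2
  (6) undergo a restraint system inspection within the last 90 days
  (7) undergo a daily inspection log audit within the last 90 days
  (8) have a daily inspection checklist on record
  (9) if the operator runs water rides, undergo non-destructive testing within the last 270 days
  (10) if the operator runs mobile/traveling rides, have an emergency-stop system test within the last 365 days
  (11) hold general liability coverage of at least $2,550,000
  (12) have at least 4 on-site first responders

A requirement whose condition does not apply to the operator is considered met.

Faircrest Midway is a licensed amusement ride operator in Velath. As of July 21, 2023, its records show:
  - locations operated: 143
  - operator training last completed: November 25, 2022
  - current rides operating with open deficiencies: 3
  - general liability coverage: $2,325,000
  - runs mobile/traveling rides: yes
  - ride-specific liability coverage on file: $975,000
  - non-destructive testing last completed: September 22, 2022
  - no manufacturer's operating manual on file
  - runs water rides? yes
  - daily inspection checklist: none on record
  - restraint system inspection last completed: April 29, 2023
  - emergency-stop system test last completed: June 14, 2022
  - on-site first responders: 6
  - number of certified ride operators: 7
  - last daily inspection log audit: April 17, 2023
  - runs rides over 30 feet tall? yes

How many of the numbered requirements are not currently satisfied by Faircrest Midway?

1. condition 'runs rides over 30 feet tall' holds; ride-specific liability coverage $975,000 ≥ $675,000 → met
2. manufacturer's operating manual absent → not met
3. operator training 238 days ago vs limit 270 → met
4. certified ride operators 7 ≥ 4 → met
5. rides operating with open deficiencies 3 > 2 → not met
6. restraint system inspection 83 days ago vs limit 90 → met
7. daily inspection log audit 95 days ago vs limit 90 → not met
8. daily inspection checklist absent → not met
9. condition 'runs water rides' holds; non-destructive testing 302 days ago vs limit 270 → not met
10. condition 'runs mobile/traveling rides' holds; emergency-stop system test 402 days ago vs limit 365 → not met
11. general liability coverage $2,325,000 < $2,550,000 → not met
12. on-site first responders 6 ≥ 4 → met
Not met: 7 of 12

7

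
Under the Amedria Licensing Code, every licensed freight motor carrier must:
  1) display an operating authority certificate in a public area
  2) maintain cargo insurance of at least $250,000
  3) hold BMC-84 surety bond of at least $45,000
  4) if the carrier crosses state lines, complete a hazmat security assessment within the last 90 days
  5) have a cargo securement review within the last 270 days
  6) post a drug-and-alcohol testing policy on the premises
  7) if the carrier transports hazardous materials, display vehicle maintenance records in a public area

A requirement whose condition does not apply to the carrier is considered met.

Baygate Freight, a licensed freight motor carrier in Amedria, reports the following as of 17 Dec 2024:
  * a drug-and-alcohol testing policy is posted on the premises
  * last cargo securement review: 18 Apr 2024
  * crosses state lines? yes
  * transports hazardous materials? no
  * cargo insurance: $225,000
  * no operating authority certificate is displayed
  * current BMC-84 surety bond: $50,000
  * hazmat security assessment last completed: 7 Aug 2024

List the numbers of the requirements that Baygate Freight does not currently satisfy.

1. operating authority certificate absent → not met
2. cargo insurance $225,000 < $250,000 → not met
3. BMC-84 surety bond $50,000 ≥ $45,000 → met
4. condition 'crosses state lines' holds; hazmat security assessment 132 days ago vs limit 90 → not met
5. cargo securement review 243 days ago vs limit 270 → met
6. drug-and-alcohol testing policy present → met
7. condition 'transports hazardous materials' does not hold → requirement n/a → met
Not met: 1, 2, 4

1, 2, 4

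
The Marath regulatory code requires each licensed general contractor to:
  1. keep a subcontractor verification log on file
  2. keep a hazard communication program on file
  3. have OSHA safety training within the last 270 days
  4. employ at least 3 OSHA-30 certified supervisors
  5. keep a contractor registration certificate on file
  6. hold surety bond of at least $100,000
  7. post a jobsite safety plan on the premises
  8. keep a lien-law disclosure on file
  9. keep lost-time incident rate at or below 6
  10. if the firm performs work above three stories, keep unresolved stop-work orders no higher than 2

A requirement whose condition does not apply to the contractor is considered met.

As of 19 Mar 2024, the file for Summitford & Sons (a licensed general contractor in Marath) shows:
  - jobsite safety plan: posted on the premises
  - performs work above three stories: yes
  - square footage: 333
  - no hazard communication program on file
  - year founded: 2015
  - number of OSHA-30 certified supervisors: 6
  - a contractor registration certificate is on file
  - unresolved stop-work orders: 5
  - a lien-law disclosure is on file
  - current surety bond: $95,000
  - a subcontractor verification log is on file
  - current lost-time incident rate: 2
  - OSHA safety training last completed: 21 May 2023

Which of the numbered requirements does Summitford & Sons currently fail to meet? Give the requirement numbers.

2, 3, 6, 10

1. subcontractor verification log present → met
2. hazard communication program absent → not met
3. OSHA safety training 303 days ago vs limit 270 → not met
4. OSHA-30 certified supervisors 6 ≥ 3 → met
5. contractor registration certificate present → met
6. surety bond $95,000 < $100,000 → not met
7. jobsite safety plan present → met
8. lien-law disclosure present → met
9. lost-time incident rate 2 ≤ 6 → met
10. condition 'performs work above three stories' holds; unresolved stop-work orders 5 > 2 → not met
Not met: 2, 3, 6, 10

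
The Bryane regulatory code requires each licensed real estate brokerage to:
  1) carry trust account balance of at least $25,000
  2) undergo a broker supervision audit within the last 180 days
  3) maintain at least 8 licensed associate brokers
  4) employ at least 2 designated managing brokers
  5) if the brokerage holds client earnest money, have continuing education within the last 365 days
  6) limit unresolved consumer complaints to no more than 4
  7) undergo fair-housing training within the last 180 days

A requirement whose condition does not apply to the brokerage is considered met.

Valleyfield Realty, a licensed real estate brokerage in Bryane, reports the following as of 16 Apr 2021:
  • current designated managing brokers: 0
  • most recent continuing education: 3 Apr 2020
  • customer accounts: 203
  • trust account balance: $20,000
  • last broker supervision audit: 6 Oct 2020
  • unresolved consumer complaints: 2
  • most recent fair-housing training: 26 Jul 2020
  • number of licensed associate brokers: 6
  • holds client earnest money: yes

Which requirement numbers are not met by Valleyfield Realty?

1. trust account balance $20,000 < $25,000 → not met
2. broker supervision audit 192 days ago vs limit 180 → not met
3. licensed associate brokers 6 < 8 → not met
4. designated managing brokers 0 < 2 → not met
5. condition 'holds client earnest money' holds; continuing education 378 days ago vs limit 365 → not met
6. unresolved consumer complaints 2 ≤ 4 → met
7. fair-housing training 264 days ago vs limit 180 → not met
Not met: 1, 2, 3, 4, 5, 7

1, 2, 3, 4, 5, 7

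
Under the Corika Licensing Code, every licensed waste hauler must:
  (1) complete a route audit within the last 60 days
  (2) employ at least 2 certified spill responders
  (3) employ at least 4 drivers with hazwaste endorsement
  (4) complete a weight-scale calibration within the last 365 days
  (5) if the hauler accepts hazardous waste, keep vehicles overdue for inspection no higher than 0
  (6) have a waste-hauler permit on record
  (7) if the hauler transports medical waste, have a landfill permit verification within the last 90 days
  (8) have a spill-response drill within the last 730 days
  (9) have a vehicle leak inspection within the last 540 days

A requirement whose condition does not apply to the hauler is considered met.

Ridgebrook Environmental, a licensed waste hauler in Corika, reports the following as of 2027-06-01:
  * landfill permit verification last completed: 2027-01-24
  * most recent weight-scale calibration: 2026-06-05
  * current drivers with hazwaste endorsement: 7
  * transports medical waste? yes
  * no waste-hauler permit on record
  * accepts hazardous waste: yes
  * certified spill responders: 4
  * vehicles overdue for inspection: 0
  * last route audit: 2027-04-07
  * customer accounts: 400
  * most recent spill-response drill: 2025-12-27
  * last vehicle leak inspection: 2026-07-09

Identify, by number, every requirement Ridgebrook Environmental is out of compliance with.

6, 7

1. route audit 55 days ago vs limit 60 → met
2. certified spill responders 4 ≥ 2 → met
3. drivers with hazwaste endorsement 7 ≥ 4 → met
4. weight-scale calibration 361 days ago vs limit 365 → met
5. condition 'accepts hazardous waste' holds; vehicles overdue for inspection 0 ≤ 0 → met
6. waste-hauler permit absent → not met
7. condition 'transports medical waste' holds; landfill permit verification 128 days ago vs limit 90 → not met
8. spill-response drill 521 days ago vs limit 730 → met
9. vehicle leak inspection 327 days ago vs limit 540 → met
Not met: 6, 7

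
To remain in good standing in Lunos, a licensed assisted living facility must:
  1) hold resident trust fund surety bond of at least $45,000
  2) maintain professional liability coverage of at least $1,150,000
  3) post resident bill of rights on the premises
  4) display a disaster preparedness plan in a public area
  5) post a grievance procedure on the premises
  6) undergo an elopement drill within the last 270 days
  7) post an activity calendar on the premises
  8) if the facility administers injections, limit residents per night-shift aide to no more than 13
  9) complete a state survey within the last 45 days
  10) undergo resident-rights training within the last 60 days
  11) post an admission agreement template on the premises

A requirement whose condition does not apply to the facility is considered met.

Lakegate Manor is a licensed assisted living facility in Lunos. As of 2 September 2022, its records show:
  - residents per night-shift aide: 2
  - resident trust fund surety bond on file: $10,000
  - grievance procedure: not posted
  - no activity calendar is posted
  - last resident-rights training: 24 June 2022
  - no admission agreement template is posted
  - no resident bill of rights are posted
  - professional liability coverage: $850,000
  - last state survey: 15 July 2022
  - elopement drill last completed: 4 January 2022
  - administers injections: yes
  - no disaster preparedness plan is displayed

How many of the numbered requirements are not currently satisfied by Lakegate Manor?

9

1. resident trust fund surety bond $10,000 < $45,000 → not met
2. professional liability coverage $850,000 < $1,150,000 → not met
3. resident bill of rights absent → not met
4. disaster preparedness plan absent → not met
5. grievance procedure absent → not met
6. elopement drill 241 days ago vs limit 270 → met
7. activity calendar absent → not met
8. condition 'administers injections' holds; residents per night-shift aide 2 ≤ 13 → met
9. state survey 49 days ago vs limit 45 → not met
10. resident-rights training 70 days ago vs limit 60 → not met
11. admission agreement template absent → not met
Not met: 9 of 11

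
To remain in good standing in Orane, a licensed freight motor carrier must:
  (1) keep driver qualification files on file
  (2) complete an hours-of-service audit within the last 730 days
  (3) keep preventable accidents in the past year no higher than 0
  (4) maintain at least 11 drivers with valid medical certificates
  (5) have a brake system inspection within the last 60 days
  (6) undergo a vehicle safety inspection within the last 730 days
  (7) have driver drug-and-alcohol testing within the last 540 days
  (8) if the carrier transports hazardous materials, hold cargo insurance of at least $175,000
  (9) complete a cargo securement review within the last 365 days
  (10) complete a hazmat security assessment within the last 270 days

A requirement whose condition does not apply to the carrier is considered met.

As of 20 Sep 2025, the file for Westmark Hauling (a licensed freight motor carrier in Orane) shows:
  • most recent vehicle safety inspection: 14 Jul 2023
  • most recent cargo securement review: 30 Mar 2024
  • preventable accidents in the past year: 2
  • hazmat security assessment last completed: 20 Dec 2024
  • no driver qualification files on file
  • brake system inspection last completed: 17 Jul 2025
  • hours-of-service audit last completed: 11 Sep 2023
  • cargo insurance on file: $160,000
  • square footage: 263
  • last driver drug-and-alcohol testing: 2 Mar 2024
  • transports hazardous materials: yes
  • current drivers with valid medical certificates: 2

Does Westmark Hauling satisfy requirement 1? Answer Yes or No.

No

1. driver qualification files absent → not met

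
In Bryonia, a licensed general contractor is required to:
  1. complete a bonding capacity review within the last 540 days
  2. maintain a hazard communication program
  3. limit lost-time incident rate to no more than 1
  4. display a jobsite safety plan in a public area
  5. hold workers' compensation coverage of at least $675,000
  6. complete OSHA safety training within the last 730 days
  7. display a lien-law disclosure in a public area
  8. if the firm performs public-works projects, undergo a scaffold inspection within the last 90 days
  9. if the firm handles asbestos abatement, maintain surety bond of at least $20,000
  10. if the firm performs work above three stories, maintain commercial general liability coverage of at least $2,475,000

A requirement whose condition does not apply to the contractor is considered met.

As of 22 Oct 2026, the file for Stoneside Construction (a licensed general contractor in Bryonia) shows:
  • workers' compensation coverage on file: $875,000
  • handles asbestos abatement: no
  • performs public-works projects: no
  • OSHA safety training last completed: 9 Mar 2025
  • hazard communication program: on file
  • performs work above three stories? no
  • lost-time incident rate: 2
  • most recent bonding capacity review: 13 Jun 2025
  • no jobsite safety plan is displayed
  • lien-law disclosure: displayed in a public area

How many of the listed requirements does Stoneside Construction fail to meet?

2

1. bonding capacity review 496 days ago vs limit 540 → met
2. hazard communication program present → met
3. lost-time incident rate 2 > 1 → not met
4. jobsite safety plan absent → not met
5. workers' compensation coverage $875,000 ≥ $675,000 → met
6. OSHA safety training 592 days ago vs limit 730 → met
7. lien-law disclosure present → met
8. condition 'performs public-works projects' does not hold → requirement n/a → met
9. condition 'handles asbestos abatement' does not hold → requirement n/a → met
10. condition 'performs work above three stories' does not hold → requirement n/a → met
Not met: 2 of 10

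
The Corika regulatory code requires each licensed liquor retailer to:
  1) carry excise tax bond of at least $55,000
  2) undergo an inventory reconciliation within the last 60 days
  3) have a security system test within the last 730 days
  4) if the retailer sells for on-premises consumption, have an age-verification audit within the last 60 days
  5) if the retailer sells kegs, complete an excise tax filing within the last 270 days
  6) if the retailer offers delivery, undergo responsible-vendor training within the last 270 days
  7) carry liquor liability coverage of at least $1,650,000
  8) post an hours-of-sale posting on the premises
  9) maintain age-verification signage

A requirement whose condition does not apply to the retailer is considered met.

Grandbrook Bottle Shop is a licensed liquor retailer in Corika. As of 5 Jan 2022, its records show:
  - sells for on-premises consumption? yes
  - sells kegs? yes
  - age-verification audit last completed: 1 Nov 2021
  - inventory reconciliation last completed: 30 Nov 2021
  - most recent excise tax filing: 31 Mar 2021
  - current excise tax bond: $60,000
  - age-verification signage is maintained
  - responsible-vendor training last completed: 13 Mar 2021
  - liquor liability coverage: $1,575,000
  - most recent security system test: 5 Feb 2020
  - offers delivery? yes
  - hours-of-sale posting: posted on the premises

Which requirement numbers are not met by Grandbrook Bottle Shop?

4, 5, 6, 7

1. excise tax bond $60,000 ≥ $55,000 → met
2. inventory reconciliation 36 days ago vs limit 60 → met
3. security system test 700 days ago vs limit 730 → met
4. condition 'sells for on-premises consumption' holds; age-verification audit 65 days ago vs limit 60 → not met
5. condition 'sells kegs' holds; excise tax filing 280 days ago vs limit 270 → not met
6. condition 'offers delivery' holds; responsible-vendor training 298 days ago vs limit 270 → not met
7. liquor liability coverage $1,575,000 < $1,650,000 → not met
8. hours-of-sale posting present → met
9. age-verification signage present → met
Not met: 4, 5, 6, 7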